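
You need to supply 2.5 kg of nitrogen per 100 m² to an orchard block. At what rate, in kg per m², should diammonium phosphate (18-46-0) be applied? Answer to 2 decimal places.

0.14 kg of product per sq m

Product per 100 m² = 2.5 / 18% = 13.8889 kg.
Convert to per m²: 13.8889 × 0.01 = 0.138889 kg.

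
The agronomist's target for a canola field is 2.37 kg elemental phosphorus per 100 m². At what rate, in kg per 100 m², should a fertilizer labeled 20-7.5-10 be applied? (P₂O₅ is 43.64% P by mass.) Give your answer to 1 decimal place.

72.4 kg of product per hundred sq m

As P₂O₅: 2.37 / 0.4364 = 5.4308 kg per 100 m².
Product per 100 m² = 5.4308 / 7.5% = 72.4106 kg.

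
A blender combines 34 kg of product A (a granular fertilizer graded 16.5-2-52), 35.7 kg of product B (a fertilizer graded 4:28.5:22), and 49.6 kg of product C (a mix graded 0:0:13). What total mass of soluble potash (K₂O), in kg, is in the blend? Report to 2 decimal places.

31.98 kg K₂O

K₂O mass = 52%×34 + 22%×35.7 + 13%×49.6 = 31.982 kg.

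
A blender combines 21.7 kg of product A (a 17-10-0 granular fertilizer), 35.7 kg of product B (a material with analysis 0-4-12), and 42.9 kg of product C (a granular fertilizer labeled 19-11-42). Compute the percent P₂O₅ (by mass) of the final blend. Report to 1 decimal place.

Total mass = 21.7 + 35.7 + 42.9 = 100.3 kg.
P₂O₅ mass = 10%×21.7 + 4%×35.7 + 11%×42.9 = 8.317 kg.
% P₂O₅ = 8.317 / 100.3 = 8.29212%.

8.3% P₂O₅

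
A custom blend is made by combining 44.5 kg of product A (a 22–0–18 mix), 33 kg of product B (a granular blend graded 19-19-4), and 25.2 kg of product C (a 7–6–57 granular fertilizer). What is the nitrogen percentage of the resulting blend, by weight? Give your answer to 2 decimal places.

17.36% N

Total mass = 44.5 + 33 + 25.2 = 102.7 kg.
N mass = 22%×44.5 + 19%×33 + 7%×25.2 = 17.824 kg.
% N = 17.824 / 102.7 = 17.3554%.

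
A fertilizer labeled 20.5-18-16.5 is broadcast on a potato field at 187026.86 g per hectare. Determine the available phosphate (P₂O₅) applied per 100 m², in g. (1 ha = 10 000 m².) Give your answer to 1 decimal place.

P₂O₅ per hectare = 187026.86 × 18% = 33664.8 g.
Convert to per 100 m²: 33664.8 × 0.01 = 336.648 g.

336.6 g P₂O₅ per hundred sq m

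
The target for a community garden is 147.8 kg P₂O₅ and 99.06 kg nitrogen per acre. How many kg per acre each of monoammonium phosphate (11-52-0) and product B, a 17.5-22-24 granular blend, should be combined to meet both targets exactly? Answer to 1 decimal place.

Let a = kg of monoammonium phosphate, b = kg of product B (per acre).
P₂O₅: 0.52·a + 0.22·b = 147.8
N: 0.11·a + 0.175·b = 99.06
From row1: a = (147.8 − 0.22·b) / 0.52.
Into row2: 0.11·(147.8 − 0.22·b)/0.52 + 0.175·b = 99.06 → b = 527.743, a = 60.9551.

61.0 kg monoammonium phosphate, 527.7 kg product B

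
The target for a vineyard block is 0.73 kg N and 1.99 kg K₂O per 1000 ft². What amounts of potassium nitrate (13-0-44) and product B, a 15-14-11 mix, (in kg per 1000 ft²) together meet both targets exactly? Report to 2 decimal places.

4.22 kg potassium nitrate, 1.21 kg product B

Let a = kg of potassium nitrate, b = kg of product B (per 1000 ft²).
N: 0.13·a + 0.15·b = 0.73
K₂O: 0.44·a + 0.11·b = 1.99
Eliminate a: (row1) − 0.13/0.44·(row2) → 0.1175·b = 0.142045, so b = 1.2089.
Back-substitute: a = (0.73 − 0.15·1.2089) / 0.13 = 4.2205.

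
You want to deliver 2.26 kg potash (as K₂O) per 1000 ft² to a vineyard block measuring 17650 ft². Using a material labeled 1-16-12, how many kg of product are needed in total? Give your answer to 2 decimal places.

Product per 1000 ft² = 2.26 / 12% = 18.8333 kg.
Total product = 18.8333 × 17650 / 1000 = 332.408 kg.

332.41 kg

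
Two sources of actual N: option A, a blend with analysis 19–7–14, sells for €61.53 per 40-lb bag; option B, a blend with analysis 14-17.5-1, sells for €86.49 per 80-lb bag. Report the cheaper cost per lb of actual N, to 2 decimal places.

option A: N per bag = 40 × 19% = 7.6 lb; cost = 61.53 / 7.6 = €8.0961/lb N.
option B: N per bag = 80 × 14% = 11.2 lb; cost = 86.49 / 11.2 = €7.7223/lb N.
option B is cheaper.

€7.72 per lb N (option B)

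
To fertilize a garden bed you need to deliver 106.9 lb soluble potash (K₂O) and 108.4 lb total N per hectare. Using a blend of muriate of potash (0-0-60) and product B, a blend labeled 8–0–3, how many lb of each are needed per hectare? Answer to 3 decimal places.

Per-hectare balance (a = muriate of potash, b = product B):
K₂O: 0.6·a + 0.03·b = 106.9
N: 0·a + 0.08·b = 108.4
Solving simultaneously: a = 110.4167, b = 1355.

110.417 lb muriate of potash, 1355.000 lb product B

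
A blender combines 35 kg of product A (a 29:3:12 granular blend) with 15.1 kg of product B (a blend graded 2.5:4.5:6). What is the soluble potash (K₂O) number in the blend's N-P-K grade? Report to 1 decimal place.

Total mass = 35 + 15.1 = 50.1 kg.
K₂O mass = 12%×35 + 6%×15.1 = 5.106 kg.
% K₂O = 5.106 / 50.1 = 10.1916%.

10.2% K₂O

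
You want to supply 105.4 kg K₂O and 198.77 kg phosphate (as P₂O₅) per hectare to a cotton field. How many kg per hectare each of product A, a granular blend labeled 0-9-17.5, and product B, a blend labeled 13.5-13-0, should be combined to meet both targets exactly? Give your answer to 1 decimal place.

With a, b = kg per hectare of product A and product B:
K₂O: 0.175·a + 0·b = 105.4
P₂O₅: 0.09·a + 0.13·b = 198.77
Eliminate a: (row1) − 0.175/0.09·(row2) → -0.252778·b = -281.097, so b = 1112.03.
Back-substitute: a = (105.4 − 0·1112.03) / 0.175 = 602.286.

602.3 kg product A, 1112.0 kg product B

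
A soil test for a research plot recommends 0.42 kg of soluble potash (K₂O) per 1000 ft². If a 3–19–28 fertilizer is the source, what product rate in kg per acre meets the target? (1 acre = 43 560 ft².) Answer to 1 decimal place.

65.3 kg of product per acre

Product per 1000 ft² = 0.42 / 28% = 1.5 kg.
Convert to per acre: 1.5 × 43.56 = 65.34 kg.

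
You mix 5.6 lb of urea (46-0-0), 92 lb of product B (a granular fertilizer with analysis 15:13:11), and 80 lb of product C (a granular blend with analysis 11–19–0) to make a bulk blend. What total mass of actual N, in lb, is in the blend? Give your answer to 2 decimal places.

25.18 lb N

N mass = 46%×5.6 + 15%×92 + 11%×80 = 25.176 lb.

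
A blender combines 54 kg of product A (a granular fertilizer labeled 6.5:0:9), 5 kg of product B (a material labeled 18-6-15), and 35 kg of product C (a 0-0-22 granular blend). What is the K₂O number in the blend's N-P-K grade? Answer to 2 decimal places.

14.16% K₂O

Total mass = 54 + 5 + 35 = 94 kg.
K₂O mass = 9%×54 + 15%×5 + 22%×35 = 13.31 kg.
% K₂O = 13.31 / 94 = 14.1596%.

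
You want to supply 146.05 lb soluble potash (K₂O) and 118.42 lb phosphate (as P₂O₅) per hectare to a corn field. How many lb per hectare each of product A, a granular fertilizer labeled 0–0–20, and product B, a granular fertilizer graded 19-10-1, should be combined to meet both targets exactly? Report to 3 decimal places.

671.040 lb product A, 1184.200 lb product B

Per-hectare balance (a = product A, b = product B):
K₂O: 0.2·a + 0.01·b = 146.05
P₂O₅: 0·a + 0.1·b = 118.42
Solving simultaneously: a = 671.04, b = 1184.2.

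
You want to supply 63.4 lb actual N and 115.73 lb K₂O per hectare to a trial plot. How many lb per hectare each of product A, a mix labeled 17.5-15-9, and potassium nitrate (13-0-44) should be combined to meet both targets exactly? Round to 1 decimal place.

196.8 lb product A, 222.8 lb potassium nitrate

Let a = lb of product A, b = lb of potassium nitrate (per hectare).
N: 0.175·a + 0.13·b = 63.4
K₂O: 0.09·a + 0.44·b = 115.73
From row1: a = (63.4 − 0.13·b) / 0.175.
Into row2: 0.09·(63.4 − 0.13·b)/0.175 + 0.44·b = 115.73 → b = 222.768, a = 196.801.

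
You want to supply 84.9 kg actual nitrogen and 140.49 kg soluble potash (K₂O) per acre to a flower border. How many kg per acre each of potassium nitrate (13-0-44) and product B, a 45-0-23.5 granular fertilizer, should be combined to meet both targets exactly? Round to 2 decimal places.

258.40 kg potassium nitrate, 114.02 kg product B

Per-acre balance (a = potassium nitrate, b = product B):
N: 0.13·a + 0.45·b = 84.9
K₂O: 0.44·a + 0.235·b = 140.49
Eliminate b: (row1) − 0.45/0.235·(row2) → -0.712553·a = -184.123, so a = 258.3995.
Then b = (140.49 − 0.44·258.3995) / 0.235 = 114.018.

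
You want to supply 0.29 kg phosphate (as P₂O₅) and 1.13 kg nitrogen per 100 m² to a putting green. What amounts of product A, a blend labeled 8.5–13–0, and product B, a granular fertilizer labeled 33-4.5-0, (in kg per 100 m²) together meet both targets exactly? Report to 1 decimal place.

Let a = kg of product A, b = kg of product B (per 100 m²).
P₂O₅: 0.13·a + 0.045·b = 0.29
N: 0.085·a + 0.33·b = 1.13
Eliminate b: (row1) − 0.045/0.33·(row2) → 0.118409·a = 0.135909, so a = 1.14779.
Then b = (1.13 − 0.085·1.14779) / 0.33 = 3.1286.

1.1 kg product A, 3.1 kg product B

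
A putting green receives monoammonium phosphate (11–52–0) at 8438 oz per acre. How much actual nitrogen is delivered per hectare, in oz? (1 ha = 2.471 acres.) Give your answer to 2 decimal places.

2293.53 oz N per hectare

nitrogen per acre = 8438 × 11% = 928.18 oz.
Convert to per hectare: 928.18 × 2.471 = 2293.533 oz.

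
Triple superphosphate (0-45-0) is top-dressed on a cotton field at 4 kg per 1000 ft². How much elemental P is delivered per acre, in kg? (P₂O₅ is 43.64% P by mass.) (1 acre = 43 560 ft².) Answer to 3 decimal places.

34.217 kg P per acre

P₂O₅ per 1000 ft² = 4 × 45% = 1.8 kg.
Elemental P = 1.8 × 0.4364 = 0.78552 kg per 1000 ft².
Convert to per acre: 0.78552 × 43.56 = 34.2173 kg.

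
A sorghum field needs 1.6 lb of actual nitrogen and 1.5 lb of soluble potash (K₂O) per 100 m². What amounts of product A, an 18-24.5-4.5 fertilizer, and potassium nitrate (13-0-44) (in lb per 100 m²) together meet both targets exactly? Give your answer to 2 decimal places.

With a, b = lb per 100 m² of product A and potassium nitrate:
N: 0.18·a + 0.13·b = 1.6
K₂O: 0.045·a + 0.44·b = 1.5
Solving simultaneously: a = 6.93933, b = 2.69939.

6.94 lb product A, 2.70 lb potassium nitrate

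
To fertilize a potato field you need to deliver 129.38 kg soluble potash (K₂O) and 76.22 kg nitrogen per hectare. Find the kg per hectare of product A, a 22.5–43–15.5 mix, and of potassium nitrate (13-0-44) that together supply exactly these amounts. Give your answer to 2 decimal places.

212.02 kg product A, 219.36 kg potassium nitrate

Let a = kg of product A, b = kg of potassium nitrate (per hectare).
K₂O: 0.155·a + 0.44·b = 129.38
N: 0.225·a + 0.13·b = 76.22
Eliminate a: (row1) − 0.155/0.225·(row2) → 0.350444·b = 76.8729, so b = 219.358.
Back-substitute: a = (129.38 − 0.44·219.358) / 0.155 = 212.015.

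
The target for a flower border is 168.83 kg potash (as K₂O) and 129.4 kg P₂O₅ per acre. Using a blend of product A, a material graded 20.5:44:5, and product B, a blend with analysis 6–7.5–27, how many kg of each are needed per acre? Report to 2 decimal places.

193.62 kg product A, 589.44 kg product B

Let a = kg of product A, b = kg of product B (per acre).
K₂O: 0.05·a + 0.27·b = 168.83
P₂O₅: 0.44·a + 0.075·b = 129.4
Eliminate b: (row1) − 0.27/0.075·(row2) → -1.534·a = -297.01, so a = 193.618.
Then b = (129.4 − 0.44·193.618) / 0.075 = 589.441.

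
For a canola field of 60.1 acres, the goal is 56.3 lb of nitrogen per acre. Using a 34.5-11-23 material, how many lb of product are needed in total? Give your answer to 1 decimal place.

Product per acre = 56.3 / 34.5% = 163.188 lb.
Total product = 163.188 × 60.1 = 9807.62 lb.

9807.6 lb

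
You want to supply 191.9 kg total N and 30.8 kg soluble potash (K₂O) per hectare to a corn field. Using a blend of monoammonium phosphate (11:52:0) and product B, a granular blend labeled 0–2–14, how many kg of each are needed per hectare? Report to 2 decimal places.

1744.55 kg monoammonium phosphate, 220.00 kg product B

Let a = kg of monoammonium phosphate, b = kg of product B (per hectare).
N: 0.11·a + 0·b = 191.9
K₂O: 0·a + 0.14·b = 30.8
Solving simultaneously: a = 1744.545, b = 220.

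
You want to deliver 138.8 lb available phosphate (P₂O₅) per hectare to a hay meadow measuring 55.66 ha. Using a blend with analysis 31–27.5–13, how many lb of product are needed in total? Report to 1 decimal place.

28093.1 lb

Product per hectare = 138.8 / 27.5% = 504.727 lb.
Total product = 504.727 × 55.66 = 28093.12 lb.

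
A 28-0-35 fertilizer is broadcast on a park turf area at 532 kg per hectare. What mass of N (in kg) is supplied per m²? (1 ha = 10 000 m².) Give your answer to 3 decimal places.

nitrogen per hectare = 532 × 28% = 148.96 kg.
Convert to per m²: 148.96 × 0.0001 = 0.014896 kg.

0.015 kg N per sq m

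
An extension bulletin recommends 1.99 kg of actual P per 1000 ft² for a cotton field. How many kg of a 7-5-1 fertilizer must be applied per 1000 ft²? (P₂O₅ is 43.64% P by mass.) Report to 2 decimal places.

91.20 kg of product per thousand sq ft

As P₂O₅: 1.99 / 0.4364 = 4.56004 kg per 1000 ft².
Product per 1000 ft² = 4.56004 / 5% = 91.2007 kg.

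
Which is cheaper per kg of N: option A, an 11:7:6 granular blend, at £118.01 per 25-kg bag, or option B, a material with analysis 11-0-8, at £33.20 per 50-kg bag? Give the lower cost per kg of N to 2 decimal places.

£6.04 per kg N (option B)

option A: N per bag = 25 × 11% = 2.75 kg; cost = 118.01 / 2.75 = £42.9127/kg N.
option B: N per bag = 50 × 11% = 5.5 kg; cost = 33.20 / 5.5 = £6.0364/kg N.
option B is cheaper.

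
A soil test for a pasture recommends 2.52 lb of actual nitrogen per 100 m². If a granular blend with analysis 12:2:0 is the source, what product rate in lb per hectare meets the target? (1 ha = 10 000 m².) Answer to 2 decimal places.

2100.00 lb of product per hectare

Product per 100 m² = 2.52 / 12% = 21 lb.
Convert to per hectare: 21 × 100 = 2100 lb.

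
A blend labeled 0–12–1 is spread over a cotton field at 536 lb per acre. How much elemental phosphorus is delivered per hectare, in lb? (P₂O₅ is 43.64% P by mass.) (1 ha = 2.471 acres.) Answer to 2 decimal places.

P₂O₅ per acre = 536 × 12% = 64.32 lb.
Elemental P = 64.32 × 0.4364 = 28.0692 lb per acre.
Convert to per hectare: 28.0692 × 2.471 = 69.3591 lb.

69.36 lb P per hectare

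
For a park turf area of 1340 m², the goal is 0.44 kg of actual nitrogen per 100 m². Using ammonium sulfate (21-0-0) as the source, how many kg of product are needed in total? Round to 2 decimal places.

Product per 100 m² = 0.44 / 21% = 2.09524 kg.
Total product = 2.09524 × 1340 / 100 = 28.0762 kg.

28.08 kg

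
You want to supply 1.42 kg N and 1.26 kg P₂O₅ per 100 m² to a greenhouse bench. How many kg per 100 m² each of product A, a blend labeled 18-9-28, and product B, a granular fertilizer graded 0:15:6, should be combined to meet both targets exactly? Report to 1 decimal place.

7.9 kg product A, 3.7 kg product B

Let a = kg of product A, b = kg of product B (per 100 m²).
N: 0.18·a + 0·b = 1.42
P₂O₅: 0.09·a + 0.15·b = 1.26
From row1: a = (1.42 − 0·b) / 0.18.
Into row2: 0.09·(1.42 − 0·b)/0.18 + 0.15·b = 1.26 → b = 3.66667, a = 7.88889.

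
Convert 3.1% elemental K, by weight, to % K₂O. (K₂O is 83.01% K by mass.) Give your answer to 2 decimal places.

%K₂O = 3.1 / 0.8301 = 3.73449%.

3.73% K₂O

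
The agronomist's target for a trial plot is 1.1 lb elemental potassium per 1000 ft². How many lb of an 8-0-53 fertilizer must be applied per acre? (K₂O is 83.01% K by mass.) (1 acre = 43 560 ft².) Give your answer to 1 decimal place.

As K₂O: 1.1 / 0.8301 = 1.32514 lb per 1000 ft².
Product per 1000 ft² = 1.32514 / 53% = 2.50027 lb.
Convert to per acre: 2.50027 × 43.56 = 108.912 lb.

108.9 lb of product per acre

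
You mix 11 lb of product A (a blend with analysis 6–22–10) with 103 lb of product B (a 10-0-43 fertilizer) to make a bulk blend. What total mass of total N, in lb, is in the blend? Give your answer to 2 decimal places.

10.96 lb N

N mass = 6%×11 + 10%×103 = 10.96 lb.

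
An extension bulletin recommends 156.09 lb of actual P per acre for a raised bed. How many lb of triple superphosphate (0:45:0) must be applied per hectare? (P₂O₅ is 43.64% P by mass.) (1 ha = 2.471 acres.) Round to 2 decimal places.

1964.04 lb of product per hectare

As P₂O₅: 156.09 / 0.4364 = 357.676 lb per acre.
Product per acre = 357.676 / 45% = 794.837 lb.
Convert to per hectare: 794.837 × 2.471 = 1964.041 lb.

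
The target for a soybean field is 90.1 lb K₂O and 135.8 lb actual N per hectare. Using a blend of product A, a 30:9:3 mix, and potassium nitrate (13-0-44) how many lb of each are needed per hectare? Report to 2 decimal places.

375.01 lb product A, 179.20 lb potassium nitrate

Per-hectare balance (a = product A, b = potassium nitrate):
K₂O: 0.03·a + 0.44·b = 90.1
N: 0.3·a + 0.13·b = 135.8
Eliminate a: (row1) − 0.03/0.3·(row2) → 0.427·b = 76.52, so b = 179.204.
Back-substitute: a = (90.1 − 0.44·179.204) / 0.03 = 375.012.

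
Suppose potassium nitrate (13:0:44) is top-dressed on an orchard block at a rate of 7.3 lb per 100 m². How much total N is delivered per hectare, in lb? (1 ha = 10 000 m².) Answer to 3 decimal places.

nitrogen per 100 m² = 7.3 × 13% = 0.949 lb.
Convert to per hectare: 0.949 × 100 = 94.9 lb.

94.900 lb N per hectare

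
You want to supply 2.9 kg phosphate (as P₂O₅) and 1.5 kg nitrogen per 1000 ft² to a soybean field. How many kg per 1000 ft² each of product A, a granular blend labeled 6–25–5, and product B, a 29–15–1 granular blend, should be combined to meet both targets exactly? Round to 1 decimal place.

9.7 kg product A, 3.2 kg product B

With a, b = kg per 1000 ft² of product A and product B:
P₂O₅: 0.25·a + 0.15·b = 2.9
N: 0.06·a + 0.29·b = 1.5
From row1: a = (2.9 − 0.15·b) / 0.25.
Into row2: 0.06·(2.9 − 0.15·b)/0.25 + 0.29·b = 1.5 → b = 3.16535, a = 9.70079.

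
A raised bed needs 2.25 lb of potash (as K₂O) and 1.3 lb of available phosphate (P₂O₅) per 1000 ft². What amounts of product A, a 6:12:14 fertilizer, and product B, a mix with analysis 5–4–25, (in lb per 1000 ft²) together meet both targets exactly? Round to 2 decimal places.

With a, b = lb per 1000 ft² of product A and product B:
K₂O: 0.14·a + 0.25·b = 2.25
P₂O₅: 0.12·a + 0.04·b = 1.3
Eliminate a: (row1) − 0.14/0.12·(row2) → 0.203333·b = 0.733333, so b = 3.60656.
Back-substitute: a = (2.25 − 0.25·3.60656) / 0.14 = 9.63115.

9.63 lb product A, 3.61 lb product B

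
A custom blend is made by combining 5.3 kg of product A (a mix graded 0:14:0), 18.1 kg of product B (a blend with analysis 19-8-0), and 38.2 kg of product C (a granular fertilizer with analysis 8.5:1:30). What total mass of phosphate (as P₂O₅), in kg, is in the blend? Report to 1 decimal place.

P₂O₅ mass = 14%×5.3 + 8%×18.1 + 1%×38.2 = 2.572 kg.

2.6 kg P₂O₅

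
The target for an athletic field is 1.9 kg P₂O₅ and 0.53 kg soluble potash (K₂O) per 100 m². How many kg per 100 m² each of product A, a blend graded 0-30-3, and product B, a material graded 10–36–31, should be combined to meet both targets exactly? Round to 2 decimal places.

With a, b = kg per 100 m² of product A and product B:
P₂O₅: 0.3·a + 0.36·b = 1.9
K₂O: 0.03·a + 0.31·b = 0.53
From row1: a = (1.9 − 0.36·b) / 0.3.
Into row2: 0.03·(1.9 − 0.36·b)/0.3 + 0.31·b = 0.53 → b = 1.24088, a = 4.84428.

4.84 kg product A, 1.24 kg product B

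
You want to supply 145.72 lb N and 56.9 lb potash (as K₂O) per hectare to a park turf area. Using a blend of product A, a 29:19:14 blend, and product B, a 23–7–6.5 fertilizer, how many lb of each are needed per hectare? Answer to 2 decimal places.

With a, b = lb per hectare of product A and product B:
N: 0.29·a + 0.23·b = 145.72
K₂O: 0.14·a + 0.065·b = 56.9
From row1: a = (145.72 − 0.23·b) / 0.29.
Into row2: 0.14·(145.72 − 0.23·b)/0.29 + 0.065·b = 56.9 → b = 292.1199, a = 270.801.

270.80 lb product A, 292.12 lb product B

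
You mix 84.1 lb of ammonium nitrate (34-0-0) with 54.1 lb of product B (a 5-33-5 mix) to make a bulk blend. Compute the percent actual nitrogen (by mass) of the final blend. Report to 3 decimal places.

22.648% N

Total mass = 84.1 + 54.1 = 138.2 lb.
N mass = 34%×84.1 + 5%×54.1 = 31.299 lb.
% N = 31.299 / 138.2 = 22.6476%.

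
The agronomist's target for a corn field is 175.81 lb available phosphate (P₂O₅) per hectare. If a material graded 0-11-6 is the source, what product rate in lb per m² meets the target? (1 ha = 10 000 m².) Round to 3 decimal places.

0.160 lb of product per sq m

Product per hectare = 175.81 / 11% = 1598.27 lb.
Convert to per m²: 1598.27 × 0.0001 = 0.159827 lb.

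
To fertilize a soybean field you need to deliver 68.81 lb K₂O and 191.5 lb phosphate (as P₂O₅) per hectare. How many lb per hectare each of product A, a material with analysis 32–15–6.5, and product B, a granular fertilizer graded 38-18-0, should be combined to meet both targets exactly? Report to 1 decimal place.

1058.6 lb product A, 181.7 lb product B

Per-hectare balance (a = product A, b = product B):
K₂O: 0.065·a + 0·b = 68.81
P₂O₅: 0.15·a + 0.18·b = 191.5
From row1: a = (68.81 − 0·b) / 0.065.
Into row2: 0.15·(68.81 − 0·b)/0.065 + 0.18·b = 191.5 → b = 181.709, a = 1058.62.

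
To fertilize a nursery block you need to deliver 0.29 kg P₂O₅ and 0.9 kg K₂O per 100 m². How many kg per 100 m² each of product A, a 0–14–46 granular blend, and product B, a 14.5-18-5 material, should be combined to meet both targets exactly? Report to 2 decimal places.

With a, b = kg per 100 m² of product A and product B:
P₂O₅: 0.14·a + 0.18·b = 0.29
K₂O: 0.46·a + 0.05·b = 0.9
Eliminate b: (row1) − 0.18/0.05·(row2) → -1.516·a = -2.95, so a = 1.94591.
Then b = (0.9 − 0.46·1.94591) / 0.05 = 0.0976253.

1.95 kg product A, 0.10 kg product B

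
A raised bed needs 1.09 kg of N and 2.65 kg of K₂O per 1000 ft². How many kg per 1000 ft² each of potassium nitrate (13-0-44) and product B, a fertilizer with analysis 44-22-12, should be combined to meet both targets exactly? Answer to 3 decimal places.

Let a = kg of potassium nitrate, b = kg of product B (per 1000 ft²).
N: 0.13·a + 0.44·b = 1.09
K₂O: 0.44·a + 0.12·b = 2.65
Solving simultaneously: a = 5.81573, b = 0.758989.

5.816 kg potassium nitrate, 0.759 kg product B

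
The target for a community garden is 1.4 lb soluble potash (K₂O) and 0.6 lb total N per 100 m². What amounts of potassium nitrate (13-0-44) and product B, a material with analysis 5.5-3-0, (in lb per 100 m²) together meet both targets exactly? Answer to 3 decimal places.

3.182 lb potassium nitrate, 3.388 lb product B

Let a = lb of potassium nitrate, b = lb of product B (per 100 m²).
K₂O: 0.44·a + 0·b = 1.4
N: 0.13·a + 0.055·b = 0.6
Eliminate a: (row1) − 0.44/0.13·(row2) → -0.186154·b = -0.630769, so b = 3.38843.
Back-substitute: a = (1.4 − 0·3.38843) / 0.44 = 3.18182.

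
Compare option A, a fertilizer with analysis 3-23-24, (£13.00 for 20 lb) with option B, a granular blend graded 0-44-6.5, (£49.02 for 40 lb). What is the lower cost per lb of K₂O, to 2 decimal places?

£2.71 per lb K₂O (option A)

option A: K₂O per bag = 20 × 24% = 4.8 lb; cost = 13.00 / 4.8 = £2.7083/lb K₂O.
option B: K₂O per bag = 40 × 6.5% = 2.6 lb; cost = 49.02 / 2.6 = £18.8538/lb K₂O.
option A is cheaper.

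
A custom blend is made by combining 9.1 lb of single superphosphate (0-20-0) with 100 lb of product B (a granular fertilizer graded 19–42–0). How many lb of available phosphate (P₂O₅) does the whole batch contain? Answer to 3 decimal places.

P₂O₅ mass = 20%×9.1 + 42%×100 = 43.82 lb.

43.820 lb P₂O₅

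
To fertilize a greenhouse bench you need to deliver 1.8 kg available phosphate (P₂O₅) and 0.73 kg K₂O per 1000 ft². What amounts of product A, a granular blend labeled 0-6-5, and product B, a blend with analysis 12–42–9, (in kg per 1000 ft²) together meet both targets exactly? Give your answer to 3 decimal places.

9.269 kg product A, 2.962 kg product B

Per-1000 ft² balance (a = product A, b = product B):
P₂O₅: 0.06·a + 0.42·b = 1.8
K₂O: 0.05·a + 0.09·b = 0.73
Eliminate a: (row1) − 0.06/0.05·(row2) → 0.312·b = 0.924, so b = 2.96154.
Back-substitute: a = (1.8 − 0.42·2.96154) / 0.06 = 9.26923.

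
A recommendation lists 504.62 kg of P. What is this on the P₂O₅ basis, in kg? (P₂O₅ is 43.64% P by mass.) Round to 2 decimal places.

1156.32 kg P₂O₅

P₂O₅ = 504.62 / 0.4364 = 1156.324 kg.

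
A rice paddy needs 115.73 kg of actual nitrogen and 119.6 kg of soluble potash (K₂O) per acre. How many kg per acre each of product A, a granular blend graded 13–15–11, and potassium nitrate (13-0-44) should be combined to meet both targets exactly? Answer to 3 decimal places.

824.550 kg product A, 65.681 kg potassium nitrate

With a, b = kg per acre of product A and potassium nitrate:
N: 0.13·a + 0.13·b = 115.73
K₂O: 0.11·a + 0.44·b = 119.6
Solving simultaneously: a = 824.5501, b = 65.6807.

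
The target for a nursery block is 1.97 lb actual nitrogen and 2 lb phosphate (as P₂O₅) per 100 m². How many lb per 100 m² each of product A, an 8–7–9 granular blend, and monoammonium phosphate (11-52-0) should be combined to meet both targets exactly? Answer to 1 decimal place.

23.7 lb product A, 0.7 lb monoammonium phosphate

Let a = lb of product A, b = lb of monoammonium phosphate (per 100 m²).
N: 0.08·a + 0.11·b = 1.97
P₂O₅: 0.07·a + 0.52·b = 2
Eliminate a: (row1) − 0.08/0.07·(row2) → -0.484286·b = -0.315714, so b = 0.651917.
Back-substitute: a = (1.97 − 0.11·0.651917) / 0.08 = 23.7286.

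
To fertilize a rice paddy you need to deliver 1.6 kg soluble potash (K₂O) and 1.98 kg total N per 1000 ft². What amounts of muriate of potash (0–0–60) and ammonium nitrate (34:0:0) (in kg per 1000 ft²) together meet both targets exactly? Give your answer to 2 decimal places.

2.67 kg muriate of potash, 5.82 kg ammonium nitrate

Let a = kg of muriate of potash, b = kg of ammonium nitrate (per 1000 ft²).
K₂O: 0.6·a + 0·b = 1.6
N: 0·a + 0.34·b = 1.98
Solving simultaneously: a = 2.66667, b = 5.82353.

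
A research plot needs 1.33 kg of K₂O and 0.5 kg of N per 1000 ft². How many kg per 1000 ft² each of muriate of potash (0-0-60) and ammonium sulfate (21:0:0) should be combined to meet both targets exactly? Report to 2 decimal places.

Per-1000 ft² balance (a = muriate of potash, b = ammonium sulfate):
K₂O: 0.6·a + 0·b = 1.33
N: 0·a + 0.21·b = 0.5
Solving simultaneously: a = 2.21667, b = 2.38095.

2.22 kg muriate of potash, 2.38 kg ammonium sulfate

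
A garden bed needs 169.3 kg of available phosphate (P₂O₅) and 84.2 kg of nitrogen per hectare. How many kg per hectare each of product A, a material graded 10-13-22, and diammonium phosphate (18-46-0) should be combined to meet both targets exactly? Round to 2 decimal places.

365.40 kg product A, 264.78 kg diammonium phosphate

Let a = kg of product A, b = kg of diammonium phosphate (per hectare).
P₂O₅: 0.13·a + 0.46·b = 169.3
N: 0.1·a + 0.18·b = 84.2
Eliminate b: (row1) − 0.46/0.18·(row2) → -0.125556·a = -45.8778, so a = 365.398.
Then b = (84.2 − 0.1·365.398) / 0.18 = 264.779.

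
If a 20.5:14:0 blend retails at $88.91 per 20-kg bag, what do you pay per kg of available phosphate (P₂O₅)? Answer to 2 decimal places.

$31.75 per kg P₂O₅

P₂O₅ in bag = 20 × 14% = 2.8 kg.
Cost per kg P₂O₅ = $88.91 / 2.8 = $31.7536.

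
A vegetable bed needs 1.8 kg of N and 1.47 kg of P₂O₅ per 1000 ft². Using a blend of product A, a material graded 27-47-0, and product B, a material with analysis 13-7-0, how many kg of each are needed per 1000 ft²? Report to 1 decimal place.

With a, b = kg per 1000 ft² of product A and product B:
N: 0.27·a + 0.13·b = 1.8
P₂O₅: 0.47·a + 0.07·b = 1.47
From row1: a = (1.8 − 0.13·b) / 0.27.
Into row2: 0.47·(1.8 − 0.13·b)/0.27 + 0.07·b = 1.47 → b = 10.6422, a = 1.54265.

1.5 kg product A, 10.6 kg product B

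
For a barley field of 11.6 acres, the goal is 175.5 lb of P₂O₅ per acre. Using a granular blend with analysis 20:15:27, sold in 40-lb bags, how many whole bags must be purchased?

Product per acre = 175.5 / 15% = 1170 lb.
Total product = 1170 × 11.6 = 13572 lb.
Bags = ⌈13572 / 40⌉ = 340.

340 bags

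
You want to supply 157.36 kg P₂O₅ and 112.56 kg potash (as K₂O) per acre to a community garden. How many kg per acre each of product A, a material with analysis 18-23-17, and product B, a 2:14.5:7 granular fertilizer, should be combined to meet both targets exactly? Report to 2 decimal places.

620.58 kg product A, 100.87 kg product B

Let a = kg of product A, b = kg of product B (per acre).
P₂O₅: 0.23·a + 0.145·b = 157.36
K₂O: 0.17·a + 0.07·b = 112.56
From row1: a = (157.36 − 0.145·b) / 0.23.
Into row2: 0.17·(157.36 − 0.145·b)/0.23 + 0.07·b = 112.56 → b = 100.865, a = 620.5848.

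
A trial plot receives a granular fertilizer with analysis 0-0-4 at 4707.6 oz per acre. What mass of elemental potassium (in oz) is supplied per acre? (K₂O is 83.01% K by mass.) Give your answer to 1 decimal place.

K₂O per acre = 4707.6 × 4% = 188.304 oz.
Elemental K = 188.304 × 0.8301 = 156.311 oz per acre.

156.3 oz K per acre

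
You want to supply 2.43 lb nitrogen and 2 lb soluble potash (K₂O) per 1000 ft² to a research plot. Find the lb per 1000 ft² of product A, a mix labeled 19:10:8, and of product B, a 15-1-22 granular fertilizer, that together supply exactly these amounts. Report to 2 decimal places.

7.87 lb product A, 6.23 lb product B

Per-1000 ft² balance (a = product A, b = product B):
N: 0.19·a + 0.15·b = 2.43
K₂O: 0.08·a + 0.22·b = 2
Solving simultaneously: a = 7.87248, b = 6.22819.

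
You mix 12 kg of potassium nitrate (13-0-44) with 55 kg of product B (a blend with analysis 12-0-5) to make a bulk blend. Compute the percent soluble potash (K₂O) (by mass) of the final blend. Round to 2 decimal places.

Total mass = 12 + 55 = 67 kg.
K₂O mass = 44%×12 + 5%×55 = 8.03 kg.
% K₂O = 8.03 / 67 = 11.9851%.

11.99% K₂O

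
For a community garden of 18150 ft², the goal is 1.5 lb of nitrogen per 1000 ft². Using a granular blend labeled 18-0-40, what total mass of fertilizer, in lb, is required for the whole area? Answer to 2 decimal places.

Product per 1000 ft² = 1.5 / 18% = 8.33333 lb.
Total product = 8.33333 × 18150 / 1000 = 151.25 lb.

151.25 lb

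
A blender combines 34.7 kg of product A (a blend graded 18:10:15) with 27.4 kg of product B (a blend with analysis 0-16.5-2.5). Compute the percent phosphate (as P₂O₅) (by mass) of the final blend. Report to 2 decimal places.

Total mass = 34.7 + 27.4 = 62.1 kg.
P₂O₅ mass = 10%×34.7 + 16.5%×27.4 = 7.991 kg.
% P₂O₅ = 7.991 / 62.1 = 12.868%.

12.87% P₂O₅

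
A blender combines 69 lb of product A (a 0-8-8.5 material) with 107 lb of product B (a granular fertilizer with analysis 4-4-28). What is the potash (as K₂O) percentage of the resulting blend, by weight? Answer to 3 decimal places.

Total mass = 69 + 107 = 176 lb.
K₂O mass = 8.5%×69 + 28%×107 = 35.825 lb.
% K₂O = 35.825 / 176 = 20.3551%.

20.355% K₂O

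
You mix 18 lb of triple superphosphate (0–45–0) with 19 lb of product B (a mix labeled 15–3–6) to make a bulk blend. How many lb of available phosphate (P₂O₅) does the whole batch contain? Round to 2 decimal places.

8.67 lb P₂O₅

P₂O₅ mass = 45%×18 + 3%×19 = 8.67 lb.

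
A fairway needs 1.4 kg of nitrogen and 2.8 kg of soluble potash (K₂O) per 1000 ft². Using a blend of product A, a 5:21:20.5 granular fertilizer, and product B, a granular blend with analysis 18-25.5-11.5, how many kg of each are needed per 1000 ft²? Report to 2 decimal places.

With a, b = kg per 1000 ft² of product A and product B:
N: 0.05·a + 0.18·b = 1.4
K₂O: 0.205·a + 0.115·b = 2.8
Eliminate a: (row1) − 0.05/0.205·(row2) → 0.151951·b = 0.717073, so b = 4.7191.
Back-substitute: a = (1.4 − 0.18·4.7191) / 0.05 = 11.0112.

11.01 kg product A, 4.72 kg product B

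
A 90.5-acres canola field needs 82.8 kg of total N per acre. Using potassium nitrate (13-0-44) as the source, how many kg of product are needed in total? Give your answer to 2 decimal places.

57641.54 kg

Product per acre = 82.8 / 13% = 636.923 kg.
Total product = 636.923 × 90.5 = 57641.538 kg.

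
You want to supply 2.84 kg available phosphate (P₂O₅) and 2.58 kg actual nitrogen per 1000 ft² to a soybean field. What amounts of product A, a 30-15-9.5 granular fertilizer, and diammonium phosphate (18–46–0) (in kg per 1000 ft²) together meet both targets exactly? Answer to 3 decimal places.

6.086 kg product A, 4.189 kg diammonium phosphate

Per-1000 ft² balance (a = product A, b = diammonium phosphate):
P₂O₅: 0.15·a + 0.46·b = 2.84
N: 0.3·a + 0.18·b = 2.58
Eliminate a: (row1) − 0.15/0.3·(row2) → 0.37·b = 1.55, so b = 4.18919.
Back-substitute: a = (2.84 − 0.46·4.18919) / 0.15 = 6.08649.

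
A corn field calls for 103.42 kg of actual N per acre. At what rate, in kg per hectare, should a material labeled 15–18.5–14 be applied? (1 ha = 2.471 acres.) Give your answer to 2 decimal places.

1703.67 kg of product per hectare

Product per acre = 103.42 / 15% = 689.467 kg.
Convert to per hectare: 689.467 × 2.471 = 1703.672 kg.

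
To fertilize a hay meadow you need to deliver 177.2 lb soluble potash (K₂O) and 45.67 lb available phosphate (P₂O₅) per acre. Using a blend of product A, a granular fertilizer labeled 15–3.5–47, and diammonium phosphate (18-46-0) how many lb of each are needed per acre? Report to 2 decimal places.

With a, b = lb per acre of product A and diammonium phosphate:
K₂O: 0.47·a + 0·b = 177.2
P₂O₅: 0.035·a + 0.46·b = 45.67
Solving simultaneously: a = 377.021, b = 70.5962.

377.02 lb product A, 70.60 lb diammonium phosphate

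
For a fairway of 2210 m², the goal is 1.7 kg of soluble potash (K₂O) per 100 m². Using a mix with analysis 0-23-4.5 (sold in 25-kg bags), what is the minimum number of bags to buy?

34 bags

Product per 100 m² = 1.7 / 4.5% = 37.7778 kg.
Total product = 37.7778 × 2210 / 100 = 834.889 kg.
Bags = ⌈834.889 / 25⌉ = 34.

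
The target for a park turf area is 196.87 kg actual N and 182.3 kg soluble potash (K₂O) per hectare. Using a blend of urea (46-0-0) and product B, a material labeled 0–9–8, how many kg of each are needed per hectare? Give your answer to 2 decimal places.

Per-hectare balance (a = urea, b = product B):
N: 0.46·a + 0·b = 196.87
K₂O: 0·a + 0.08·b = 182.3
Solving simultaneously: a = 427.978, b = 2278.75.

427.98 kg urea, 2278.75 kg product B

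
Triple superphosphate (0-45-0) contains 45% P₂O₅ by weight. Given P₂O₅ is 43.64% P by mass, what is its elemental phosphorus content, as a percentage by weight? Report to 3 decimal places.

%P = 45 × 0.4364 = 19.638%.

19.638% P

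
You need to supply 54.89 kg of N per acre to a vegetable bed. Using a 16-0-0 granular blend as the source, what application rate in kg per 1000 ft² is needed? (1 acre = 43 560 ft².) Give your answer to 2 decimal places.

7.88 kg of product per thousand sq ft

Product per acre = 54.89 / 16% = 343.062 kg.
Convert to per 1000 ft²: 343.062 × 0.0229568 = 7.87563 kg.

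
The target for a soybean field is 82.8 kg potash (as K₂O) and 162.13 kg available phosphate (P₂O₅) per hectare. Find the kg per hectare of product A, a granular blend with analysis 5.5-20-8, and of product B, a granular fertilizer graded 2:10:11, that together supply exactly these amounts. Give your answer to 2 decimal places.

682.45 kg product A, 256.40 kg product B

Per-hectare balance (a = product A, b = product B):
K₂O: 0.08·a + 0.11·b = 82.8
P₂O₅: 0.2·a + 0.1·b = 162.13
From row1: a = (82.8 − 0.11·b) / 0.08.
Into row2: 0.2·(82.8 − 0.11·b)/0.08 + 0.1·b = 162.13 → b = 256.4, a = 682.45.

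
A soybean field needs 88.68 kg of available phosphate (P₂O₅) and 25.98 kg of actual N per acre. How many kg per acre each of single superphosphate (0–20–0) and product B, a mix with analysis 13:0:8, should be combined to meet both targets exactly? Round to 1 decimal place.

Per-acre balance (a = single superphosphate, b = product B):
P₂O₅: 0.2·a + 0·b = 88.68
N: 0·a + 0.13·b = 25.98
Solving simultaneously: a = 443.4, b = 199.846.

443.4 kg single superphosphate, 199.8 kg product B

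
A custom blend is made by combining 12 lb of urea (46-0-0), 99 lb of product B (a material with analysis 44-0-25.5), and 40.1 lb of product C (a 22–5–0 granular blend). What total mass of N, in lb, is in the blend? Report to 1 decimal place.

N mass = 46%×12 + 44%×99 + 22%×40.1 = 57.902 lb.

57.9 lb N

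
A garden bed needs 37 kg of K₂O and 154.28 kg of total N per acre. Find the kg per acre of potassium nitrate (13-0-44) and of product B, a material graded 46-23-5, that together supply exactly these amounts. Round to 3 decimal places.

47.504 kg potassium nitrate, 321.966 kg product B

Per-acre balance (a = potassium nitrate, b = product B):
K₂O: 0.44·a + 0.05·b = 37
N: 0.13·a + 0.46·b = 154.28
Eliminate a: (row1) − 0.44/0.13·(row2) → -1.50692·b = -485.178, so b = 321.9663.
Back-substitute: a = (37 − 0.05·321.9663) / 0.44 = 47.5038.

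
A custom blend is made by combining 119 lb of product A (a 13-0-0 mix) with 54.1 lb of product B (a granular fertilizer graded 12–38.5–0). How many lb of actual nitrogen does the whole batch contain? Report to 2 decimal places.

21.96 lb N

N mass = 13%×119 + 12%×54.1 = 21.962 lb.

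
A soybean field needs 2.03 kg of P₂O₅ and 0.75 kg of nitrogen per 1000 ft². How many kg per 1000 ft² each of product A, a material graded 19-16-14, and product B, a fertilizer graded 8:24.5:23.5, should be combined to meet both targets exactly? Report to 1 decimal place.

Per-1000 ft² balance (a = product A, b = product B):
P₂O₅: 0.16·a + 0.245·b = 2.03
N: 0.19·a + 0.08·b = 0.75
Eliminate b: (row1) − 0.245/0.08·(row2) → -0.421875·a = -0.266875, so a = 0.632593.
Then b = (0.75 − 0.19·0.632593) / 0.08 = 7.87259.

0.6 kg product A, 7.9 kg product B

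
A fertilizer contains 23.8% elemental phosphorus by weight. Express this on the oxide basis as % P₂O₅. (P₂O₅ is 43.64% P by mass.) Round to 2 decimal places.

%P₂O₅ = 23.8 / 0.4364 = 54.5371%.

54.54% P₂O₅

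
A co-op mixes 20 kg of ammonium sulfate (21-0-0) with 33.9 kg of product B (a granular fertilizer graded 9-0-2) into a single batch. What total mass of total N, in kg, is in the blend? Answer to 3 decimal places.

7.251 kg N

N mass = 21%×20 + 9%×33.9 = 7.251 kg.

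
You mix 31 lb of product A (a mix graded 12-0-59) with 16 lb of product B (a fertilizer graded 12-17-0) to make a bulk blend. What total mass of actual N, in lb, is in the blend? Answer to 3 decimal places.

5.640 lb N

N mass = 12%×31 + 12%×16 = 5.64 lb.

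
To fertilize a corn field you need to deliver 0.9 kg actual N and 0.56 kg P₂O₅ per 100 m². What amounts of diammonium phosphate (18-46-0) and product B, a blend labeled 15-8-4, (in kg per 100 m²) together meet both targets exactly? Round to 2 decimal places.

0.22 kg diammonium phosphate, 5.74 kg product B

With a, b = kg per 100 m² of diammonium phosphate and product B:
N: 0.18·a + 0.15·b = 0.9
P₂O₅: 0.46·a + 0.08·b = 0.56
Solving simultaneously: a = 0.21978, b = 5.73626.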